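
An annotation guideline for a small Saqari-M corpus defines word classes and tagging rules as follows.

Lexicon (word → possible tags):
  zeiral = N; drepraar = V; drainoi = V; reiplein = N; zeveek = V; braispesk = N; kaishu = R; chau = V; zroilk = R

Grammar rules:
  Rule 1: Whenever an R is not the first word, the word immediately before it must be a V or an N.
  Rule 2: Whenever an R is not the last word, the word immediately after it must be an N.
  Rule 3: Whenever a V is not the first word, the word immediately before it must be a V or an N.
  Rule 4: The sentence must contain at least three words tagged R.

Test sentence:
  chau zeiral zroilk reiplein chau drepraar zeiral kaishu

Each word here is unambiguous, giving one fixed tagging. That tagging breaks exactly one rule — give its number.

Fixed tagging: V N R N V V N R.
Rule check: R1 ok, R2 ok, R3 ok, R4 fails.
Only rule 4 fails.

4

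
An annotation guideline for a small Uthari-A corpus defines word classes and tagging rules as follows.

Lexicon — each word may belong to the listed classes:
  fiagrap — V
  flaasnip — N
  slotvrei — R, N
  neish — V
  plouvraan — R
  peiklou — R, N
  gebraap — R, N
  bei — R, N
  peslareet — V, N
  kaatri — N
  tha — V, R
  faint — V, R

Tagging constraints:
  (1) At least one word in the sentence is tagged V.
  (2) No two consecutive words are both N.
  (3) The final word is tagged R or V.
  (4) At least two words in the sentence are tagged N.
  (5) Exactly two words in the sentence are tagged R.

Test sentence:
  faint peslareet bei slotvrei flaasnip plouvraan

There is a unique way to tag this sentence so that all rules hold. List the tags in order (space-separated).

Candidates per position — 1:faint {V,R}; 2:peslareet {V,N}; 3:bei {R,N}; 4:slotvrei {R,N}; 5:flaasnip {N}; 6:plouvraan {R}.
If word 4 were N, no tagging could satisfy rule 2; so word 4 is R.
If word 1 were R, no tagging could satisfy rule 5; so word 1 is V.
If word 3 were R, no tagging could satisfy rule 5; so word 3 is N.
If word 2 were N, no tagging could satisfy rule 2; so word 2 is V.
That leaves exactly one tagging: V V N R N R.
Checking: rule 1 ok; rule 2 ok; rule 3 ok; rule 4 ok; rule 5 ok.

V V N R N R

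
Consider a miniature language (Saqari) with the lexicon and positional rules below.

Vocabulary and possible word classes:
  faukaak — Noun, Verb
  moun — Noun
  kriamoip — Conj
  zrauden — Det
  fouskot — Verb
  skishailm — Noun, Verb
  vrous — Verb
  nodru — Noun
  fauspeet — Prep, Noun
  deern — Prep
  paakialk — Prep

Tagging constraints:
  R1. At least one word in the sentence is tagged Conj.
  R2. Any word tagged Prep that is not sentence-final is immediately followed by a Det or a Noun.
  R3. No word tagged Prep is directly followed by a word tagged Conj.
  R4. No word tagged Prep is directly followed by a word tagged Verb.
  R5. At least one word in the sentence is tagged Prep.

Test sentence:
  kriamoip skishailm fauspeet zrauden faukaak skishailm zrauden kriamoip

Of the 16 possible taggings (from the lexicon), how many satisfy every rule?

Candidates per position — 1:kriamoip {Conj}; 2:skishailm {Noun,Verb}; 3:fauspeet {Prep,Noun}; 4:zrauden {Det}; 5:faukaak {Noun,Verb}; 6:skishailm {Noun,Verb}; 7:zrauden {Det}; 8:kriamoip {Conj}.
There are 16 candidate sequences in total.
Checking each against the rules leaves 8 sequences.
Count = 8.

8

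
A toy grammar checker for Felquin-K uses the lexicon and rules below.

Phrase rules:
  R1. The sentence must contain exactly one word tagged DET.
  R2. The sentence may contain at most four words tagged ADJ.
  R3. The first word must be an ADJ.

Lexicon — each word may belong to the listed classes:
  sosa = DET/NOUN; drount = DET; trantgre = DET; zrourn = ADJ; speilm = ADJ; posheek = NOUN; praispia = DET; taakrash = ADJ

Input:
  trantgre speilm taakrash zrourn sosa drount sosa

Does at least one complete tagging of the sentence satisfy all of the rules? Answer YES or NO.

Candidates per position — 1:trantgre {DET}; 2:speilm {ADJ}; 3:taakrash {ADJ}; 4:zrourn {ADJ}; 5:sosa {DET,NOUN}; 6:drount {DET}; 7:sosa {DET,NOUN}.
Rule 1 cannot be satisfied by any choice of tags from the lexicon.
So there is no consistent tagging.

NO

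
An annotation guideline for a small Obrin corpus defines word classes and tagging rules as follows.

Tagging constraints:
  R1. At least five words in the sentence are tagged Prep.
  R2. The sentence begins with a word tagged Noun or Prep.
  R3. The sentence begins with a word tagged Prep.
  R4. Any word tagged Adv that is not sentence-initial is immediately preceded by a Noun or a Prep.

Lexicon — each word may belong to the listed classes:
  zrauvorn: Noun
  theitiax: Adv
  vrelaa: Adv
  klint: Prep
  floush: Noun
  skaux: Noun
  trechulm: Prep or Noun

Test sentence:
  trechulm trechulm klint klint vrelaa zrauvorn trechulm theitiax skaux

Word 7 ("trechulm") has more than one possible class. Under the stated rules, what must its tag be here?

Candidates per position — 1:trechulm {Prep,Noun}; 2:trechulm {Prep,Noun}; 3:klint {Prep}; 4:klint {Prep}; 5:vrelaa {Adv}; 6:zrauvorn {Noun}; 7:trechulm {Prep,Noun}; 8:theitiax {Adv}; 9:skaux {Noun}.
Position 1: tagging it Noun would leave rule 1 unsatisfiable, so it must be Prep.
Position 2: tagging it Noun would leave rule 1 unsatisfiable, so it must be Prep.
Position 7: tagging it Noun would leave rule 1 unsatisfiable, so it must be Prep.
That leaves exactly one tagging: Prep Prep Prep Prep Adv Noun Prep Adv Noun.
Verifying each rule — rule 1 holds; rule 2 holds; rule 3 holds; rule 4 holds.

Prep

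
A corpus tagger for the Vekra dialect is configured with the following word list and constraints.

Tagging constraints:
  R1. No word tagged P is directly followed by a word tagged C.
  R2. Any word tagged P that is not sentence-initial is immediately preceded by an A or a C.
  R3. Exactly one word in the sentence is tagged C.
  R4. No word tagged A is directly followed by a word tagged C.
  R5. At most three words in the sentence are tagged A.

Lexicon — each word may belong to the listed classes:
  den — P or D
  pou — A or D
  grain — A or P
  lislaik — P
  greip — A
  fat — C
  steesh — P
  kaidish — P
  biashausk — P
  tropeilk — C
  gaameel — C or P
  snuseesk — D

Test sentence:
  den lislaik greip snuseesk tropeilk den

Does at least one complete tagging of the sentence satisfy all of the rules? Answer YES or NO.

NO

Candidates per position — 1:den {P,D}; 2:lislaik {P}; 3:greip {A}; 4:snuseesk {D}; 5:tropeilk {C}; 6:den {P,D}.
Rule 2 cannot be satisfied by any choice of tags from the lexicon.
So there is no consistent tagging.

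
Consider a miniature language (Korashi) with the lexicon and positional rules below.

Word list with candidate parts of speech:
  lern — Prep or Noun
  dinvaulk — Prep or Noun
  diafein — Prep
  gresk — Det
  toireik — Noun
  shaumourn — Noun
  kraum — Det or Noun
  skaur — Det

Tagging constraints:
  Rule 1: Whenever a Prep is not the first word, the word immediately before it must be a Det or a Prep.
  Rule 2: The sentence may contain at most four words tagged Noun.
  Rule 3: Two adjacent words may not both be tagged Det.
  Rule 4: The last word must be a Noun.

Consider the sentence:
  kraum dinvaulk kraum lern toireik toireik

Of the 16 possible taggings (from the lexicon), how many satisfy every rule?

6

Candidates per position — 1:kraum {Det,Noun}; 2:dinvaulk {Prep,Noun}; 3:kraum {Det,Noun}; 4:lern {Prep,Noun}; 5:toireik {Noun}; 6:toireik {Noun}.
There are 16 candidate sequences in total.
Checking each against the rules leaves 6 sequences.
Count = 6.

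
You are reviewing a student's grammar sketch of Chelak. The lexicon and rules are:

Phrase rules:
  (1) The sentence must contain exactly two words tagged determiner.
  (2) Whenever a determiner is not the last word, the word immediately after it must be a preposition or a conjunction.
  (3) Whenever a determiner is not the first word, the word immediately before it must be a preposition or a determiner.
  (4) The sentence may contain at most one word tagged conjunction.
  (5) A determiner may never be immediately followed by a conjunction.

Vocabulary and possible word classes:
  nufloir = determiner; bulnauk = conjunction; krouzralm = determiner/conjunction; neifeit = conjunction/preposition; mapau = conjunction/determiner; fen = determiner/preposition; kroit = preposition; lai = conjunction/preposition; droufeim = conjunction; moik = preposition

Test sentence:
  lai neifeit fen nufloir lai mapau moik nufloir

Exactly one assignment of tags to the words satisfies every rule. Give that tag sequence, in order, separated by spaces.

Candidates per position — 1:lai {conjunction,preposition}; 2:neifeit {conjunction,preposition}; 3:fen {determiner,preposition}; 4:nufloir {determiner}; 5:lai {conjunction,preposition}; 6:mapau {conjunction,determiner}; 7:moik {preposition}; 8:nufloir {determiner}.
Word 3 cannot be determiner — rule 1 would then fail for every completion. It is preposition.
Word 5 cannot be conjunction — rule 5 would then fail for every completion. It is preposition.
Word 6 cannot be determiner — rule 1 would then fail for every completion. It is conjunction.
Word 1 cannot be conjunction — rule 4 would then fail for every completion. It is preposition.
Word 2 cannot be conjunction — rule 4 would then fail for every completion. It is preposition.
The only consistent sequence is: preposition preposition preposition determiner preposition conjunction preposition determiner.
Verifying each rule — rule 1 ✓; rule 2 ✓; rule 3 ✓; rule 4 ✓; rule 5 ✓.

preposition preposition preposition determiner preposition conjunction preposition determiner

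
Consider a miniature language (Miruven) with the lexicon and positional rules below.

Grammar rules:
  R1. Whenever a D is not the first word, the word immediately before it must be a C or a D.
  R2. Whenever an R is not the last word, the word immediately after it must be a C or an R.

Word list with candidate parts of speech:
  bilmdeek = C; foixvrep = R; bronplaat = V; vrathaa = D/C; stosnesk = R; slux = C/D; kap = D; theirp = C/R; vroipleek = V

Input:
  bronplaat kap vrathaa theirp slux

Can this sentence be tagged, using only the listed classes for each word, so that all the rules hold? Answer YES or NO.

NO

Candidates per position — 1:bronplaat {V}; 2:kap {D}; 3:vrathaa {D,C}; 4:theirp {C,R}; 5:slux {C,D}.
Rule 1 cannot be satisfied by any choice of tags from the lexicon.
So there is no consistent tagging.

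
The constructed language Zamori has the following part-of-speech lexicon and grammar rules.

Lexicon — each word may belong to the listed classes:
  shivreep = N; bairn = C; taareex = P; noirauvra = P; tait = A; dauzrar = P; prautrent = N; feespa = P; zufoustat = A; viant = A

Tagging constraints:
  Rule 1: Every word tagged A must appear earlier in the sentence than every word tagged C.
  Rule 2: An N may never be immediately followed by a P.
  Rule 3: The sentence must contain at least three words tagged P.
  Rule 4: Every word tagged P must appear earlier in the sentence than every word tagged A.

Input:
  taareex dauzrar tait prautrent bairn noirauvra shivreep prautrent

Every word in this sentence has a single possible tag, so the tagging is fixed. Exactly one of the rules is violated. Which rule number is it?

4

Fixed tagging: P P A N C P N N.
Applying the rules: R1 ok, R2 ok, R3 ok, R4 fails.
Only rule 4 fails.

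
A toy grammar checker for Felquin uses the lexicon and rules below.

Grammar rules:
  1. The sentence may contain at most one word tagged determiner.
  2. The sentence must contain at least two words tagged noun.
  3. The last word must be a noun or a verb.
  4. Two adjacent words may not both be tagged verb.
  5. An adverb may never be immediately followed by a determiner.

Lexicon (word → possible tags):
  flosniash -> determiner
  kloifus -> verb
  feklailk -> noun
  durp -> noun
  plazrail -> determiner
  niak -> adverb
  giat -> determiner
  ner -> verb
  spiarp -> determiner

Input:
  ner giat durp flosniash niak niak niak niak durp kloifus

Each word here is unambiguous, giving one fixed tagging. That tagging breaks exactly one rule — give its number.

1

Fixed tagging: verb determiner noun determiner adverb adverb adverb adverb noun verb.
Checking each rule: R1 violated, R2 holds, R3 holds, R4 holds, R5 holds.
Only rule 1 fails.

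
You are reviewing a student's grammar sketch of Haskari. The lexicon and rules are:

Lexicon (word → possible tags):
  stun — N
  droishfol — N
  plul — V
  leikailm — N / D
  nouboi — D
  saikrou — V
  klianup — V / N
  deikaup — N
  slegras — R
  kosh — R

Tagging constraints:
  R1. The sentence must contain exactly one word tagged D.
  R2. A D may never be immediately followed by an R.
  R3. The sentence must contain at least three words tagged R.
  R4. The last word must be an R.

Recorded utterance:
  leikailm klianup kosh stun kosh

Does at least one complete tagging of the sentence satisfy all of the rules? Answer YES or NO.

Candidates per position — 1:leikailm {N,D}; 2:klianup {V,N}; 3:kosh {R}; 4:stun {N}; 5:kosh {R}.
Rule 3 cannot be satisfied by any choice of tags from the lexicon.
So there is no consistent tagging.

NO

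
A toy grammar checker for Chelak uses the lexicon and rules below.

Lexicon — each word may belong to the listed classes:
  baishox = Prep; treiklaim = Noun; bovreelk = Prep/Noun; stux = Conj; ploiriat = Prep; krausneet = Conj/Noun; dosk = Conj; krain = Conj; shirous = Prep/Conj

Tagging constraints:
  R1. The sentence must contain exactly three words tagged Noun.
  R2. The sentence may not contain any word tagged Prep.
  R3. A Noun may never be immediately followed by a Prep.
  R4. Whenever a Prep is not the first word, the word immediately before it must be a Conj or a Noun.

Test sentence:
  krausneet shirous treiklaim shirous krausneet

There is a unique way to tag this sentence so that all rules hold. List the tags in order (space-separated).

Candidates per position — 1:krausneet {Conj,Noun}; 2:shirous {Prep,Conj}; 3:treiklaim {Noun}; 4:shirous {Prep,Conj}; 5:krausneet {Conj,Noun}.
Position 1: Conj is ruled out by rule 1; that leaves Noun.
Position 2: Prep is ruled out by rule 2; that leaves Conj.
Position 4: Prep is ruled out by rule 2; that leaves Conj.
Position 5: Conj is ruled out by rule 1; that leaves Noun.
So the tagging must be: Noun Conj Noun Conj Noun.
Check: rule 1 ✓; rule 2 ✓; rule 3 ✓; rule 4 ✓.

Noun Conj Noun Conj Noun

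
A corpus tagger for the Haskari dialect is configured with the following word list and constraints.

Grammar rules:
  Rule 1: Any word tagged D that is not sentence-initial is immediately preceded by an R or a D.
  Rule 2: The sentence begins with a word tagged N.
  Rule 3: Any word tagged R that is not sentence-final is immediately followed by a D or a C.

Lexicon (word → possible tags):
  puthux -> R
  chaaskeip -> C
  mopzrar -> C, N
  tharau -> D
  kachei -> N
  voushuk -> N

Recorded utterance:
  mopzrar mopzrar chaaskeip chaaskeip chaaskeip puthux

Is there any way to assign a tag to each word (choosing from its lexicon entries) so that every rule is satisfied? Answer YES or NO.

Candidates per position — 1:mopzrar {C,N}; 2:mopzrar {C,N}; 3:chaaskeip {C}; 4:chaaskeip {C}; 5:chaaskeip {C}; 6:puthux {R}.
One satisfying assignment: N C C C C R.
Rule-by-rule: rule 1 ✓; rule 2 ✓; rule 3 ✓.

YES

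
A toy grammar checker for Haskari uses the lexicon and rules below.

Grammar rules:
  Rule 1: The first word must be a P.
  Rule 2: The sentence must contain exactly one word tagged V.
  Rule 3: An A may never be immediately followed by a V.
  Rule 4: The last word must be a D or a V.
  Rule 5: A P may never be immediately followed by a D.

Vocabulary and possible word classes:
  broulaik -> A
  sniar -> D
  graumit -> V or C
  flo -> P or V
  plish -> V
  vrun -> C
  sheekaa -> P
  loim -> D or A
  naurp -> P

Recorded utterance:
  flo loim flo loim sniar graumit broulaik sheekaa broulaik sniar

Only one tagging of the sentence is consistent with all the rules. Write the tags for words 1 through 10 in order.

P A P A D V A P A D

Candidates per position — 1:flo {P,V}; 2:loim {D,A}; 3:flo {P,V}; 4:loim {D,A}; 5:sniar {D}; 6:graumit {V,C}; 7:broulaik {A}; 8:sheekaa {P}; 9:broulaik {A}; 10:sniar {D}.
Position 1: V is ruled out by rule 1; that leaves P.
Position 2: D is ruled out by rule 5; that leaves A.
Position 3: V is ruled out by rule 3; that leaves P.
Position 4: D is ruled out by rule 5; that leaves A.
Position 6: C is ruled out by rule 2; that leaves V.
The unique satisfying tagging is: P A P A D V A P A D.
Rule-by-rule: rule 1 ✓; rule 2 ✓; rule 3 ✓; rule 4 ✓; rule 5 ✓.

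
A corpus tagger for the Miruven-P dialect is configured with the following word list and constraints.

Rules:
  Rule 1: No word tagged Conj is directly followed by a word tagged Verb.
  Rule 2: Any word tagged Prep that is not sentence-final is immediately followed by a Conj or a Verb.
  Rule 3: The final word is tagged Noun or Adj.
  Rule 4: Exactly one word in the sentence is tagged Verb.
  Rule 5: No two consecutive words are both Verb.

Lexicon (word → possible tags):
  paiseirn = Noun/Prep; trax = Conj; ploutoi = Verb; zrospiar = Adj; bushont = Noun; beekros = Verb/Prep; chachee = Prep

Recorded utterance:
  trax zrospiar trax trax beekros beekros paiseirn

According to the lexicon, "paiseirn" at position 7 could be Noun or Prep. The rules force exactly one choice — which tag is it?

Noun

Candidates per position — 1:trax {Conj}; 2:zrospiar {Adj}; 3:trax {Conj}; 4:trax {Conj}; 5:beekros {Verb,Prep}; 6:beekros {Verb,Prep}; 7:paiseirn {Noun,Prep}.
Position 5: tagging it Verb would leave rule 1 unsatisfiable, so it must be Prep.
Position 6: tagging it Prep would leave rule 2 unsatisfiable, so it must be Verb.
Position 7: tagging it Prep would leave rule 3 unsatisfiable, so it must be Noun.
The unique satisfying tagging is: Conj Adj Conj Conj Prep Verb Noun.
Check: rule 1 satisfied; rule 2 satisfied; rule 3 satisfied; rule 4 satisfied; rule 5 satisfied.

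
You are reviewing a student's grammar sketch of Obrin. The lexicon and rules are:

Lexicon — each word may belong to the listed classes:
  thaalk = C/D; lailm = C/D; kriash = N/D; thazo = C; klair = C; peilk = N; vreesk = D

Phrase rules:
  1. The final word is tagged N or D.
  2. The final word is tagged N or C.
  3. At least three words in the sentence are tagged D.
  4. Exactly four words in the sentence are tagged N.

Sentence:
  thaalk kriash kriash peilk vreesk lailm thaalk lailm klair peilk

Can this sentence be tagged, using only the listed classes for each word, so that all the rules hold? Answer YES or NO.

Candidates per position — 1:thaalk {C,D}; 2:kriash {N,D}; 3:kriash {N,D}; 4:peilk {N}; 5:vreesk {D}; 6:lailm {C,D}; 7:thaalk {C,D}; 8:lailm {C,D}; 9:klair {C}; 10:peilk {N}.
One satisfying assignment: D N N N D D D C C N.
Verifying each rule — rule 1 holds; rule 2 holds; rule 3 holds; rule 4 holds.

YES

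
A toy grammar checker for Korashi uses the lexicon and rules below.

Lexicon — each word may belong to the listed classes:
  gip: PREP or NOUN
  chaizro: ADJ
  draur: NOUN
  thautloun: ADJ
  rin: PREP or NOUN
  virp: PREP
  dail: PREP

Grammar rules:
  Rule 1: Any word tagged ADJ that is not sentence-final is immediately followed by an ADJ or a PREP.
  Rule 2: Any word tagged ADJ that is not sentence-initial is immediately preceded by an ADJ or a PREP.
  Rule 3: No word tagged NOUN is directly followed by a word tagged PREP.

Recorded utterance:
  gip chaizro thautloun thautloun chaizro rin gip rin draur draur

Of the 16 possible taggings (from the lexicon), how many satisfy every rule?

3

Candidates per position — 1:gip {PREP,NOUN}; 2:chaizro {ADJ}; 3:thautloun {ADJ}; 4:thautloun {ADJ}; 5:chaizro {ADJ}; 6:rin {PREP,NOUN}; 7:gip {PREP,NOUN}; 8:rin {PREP,NOUN}; 9:draur {NOUN}; 10:draur {NOUN}.
There are 16 candidate sequences in total.
The sequences that satisfy every rule: PREP ADJ ADJ ADJ ADJ PREP PREP PREP NOUN NOUN; PREP ADJ ADJ ADJ ADJ PREP PREP NOUN NOUN NOUN; PREP ADJ ADJ ADJ ADJ PREP NOUN NOUN NOUN NOUN.
Count = 3.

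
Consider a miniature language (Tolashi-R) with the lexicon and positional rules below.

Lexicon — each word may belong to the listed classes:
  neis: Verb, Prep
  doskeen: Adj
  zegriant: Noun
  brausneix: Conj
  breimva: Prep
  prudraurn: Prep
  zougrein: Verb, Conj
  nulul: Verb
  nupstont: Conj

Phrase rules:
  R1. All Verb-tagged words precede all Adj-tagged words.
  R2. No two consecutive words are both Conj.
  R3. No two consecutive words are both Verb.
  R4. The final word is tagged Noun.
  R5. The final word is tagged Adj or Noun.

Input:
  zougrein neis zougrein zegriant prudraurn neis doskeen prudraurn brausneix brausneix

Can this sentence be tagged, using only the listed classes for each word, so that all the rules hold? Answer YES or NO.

NO

Candidates per position — 1:zougrein {Verb,Conj}; 2:neis {Verb,Prep}; 3:zougrein {Verb,Conj}; 4:zegriant {Noun}; 5:prudraurn {Prep}; 6:neis {Verb,Prep}; 7:doskeen {Adj}; 8:prudraurn {Prep}; 9:brausneix {Conj}; 10:brausneix {Conj}.
Rule 2 cannot be satisfied by any choice of tags from the lexicon.
So there is no consistent tagging.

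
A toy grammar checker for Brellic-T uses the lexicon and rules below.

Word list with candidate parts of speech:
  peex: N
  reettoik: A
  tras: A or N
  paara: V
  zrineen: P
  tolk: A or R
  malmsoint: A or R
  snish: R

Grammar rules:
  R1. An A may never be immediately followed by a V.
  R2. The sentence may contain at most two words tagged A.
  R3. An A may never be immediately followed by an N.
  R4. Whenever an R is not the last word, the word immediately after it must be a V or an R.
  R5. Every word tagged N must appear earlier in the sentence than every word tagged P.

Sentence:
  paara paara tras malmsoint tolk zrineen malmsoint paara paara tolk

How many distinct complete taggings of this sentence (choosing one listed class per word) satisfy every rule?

1

Candidates per position — 1:paara {V}; 2:paara {V}; 3:tras {A,N}; 4:malmsoint {A,R}; 5:tolk {A,R}; 6:zrineen {P}; 7:malmsoint {A,R}; 8:paara {V}; 9:paara {V}; 10:tolk {A,R}.
There are 32 candidate sequences in total.
The sequences that satisfy every rule: V V N A A P R V V R.
Count = 1.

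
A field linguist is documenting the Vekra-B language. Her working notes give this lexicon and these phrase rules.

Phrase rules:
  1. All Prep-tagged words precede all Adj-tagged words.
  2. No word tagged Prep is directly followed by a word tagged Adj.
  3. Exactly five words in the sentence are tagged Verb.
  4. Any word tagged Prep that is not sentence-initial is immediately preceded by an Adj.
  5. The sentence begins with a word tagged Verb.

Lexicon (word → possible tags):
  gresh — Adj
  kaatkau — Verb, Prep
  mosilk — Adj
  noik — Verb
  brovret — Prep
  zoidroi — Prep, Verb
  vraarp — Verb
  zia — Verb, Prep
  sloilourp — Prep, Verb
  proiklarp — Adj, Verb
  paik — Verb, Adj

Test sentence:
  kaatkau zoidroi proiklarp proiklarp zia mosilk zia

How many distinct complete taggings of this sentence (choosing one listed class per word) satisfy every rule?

2

Candidates per position — 1:kaatkau {Verb,Prep}; 2:zoidroi {Prep,Verb}; 3:proiklarp {Adj,Verb}; 4:proiklarp {Adj,Verb}; 5:zia {Verb,Prep}; 6:mosilk {Adj}; 7:zia {Verb,Prep}.
There are 64 candidate sequences in total.
The sequences that satisfy every rule: Verb Verb Adj Verb Verb Adj Verb; Verb Verb Verb Adj Verb Adj Verb.
Count = 2.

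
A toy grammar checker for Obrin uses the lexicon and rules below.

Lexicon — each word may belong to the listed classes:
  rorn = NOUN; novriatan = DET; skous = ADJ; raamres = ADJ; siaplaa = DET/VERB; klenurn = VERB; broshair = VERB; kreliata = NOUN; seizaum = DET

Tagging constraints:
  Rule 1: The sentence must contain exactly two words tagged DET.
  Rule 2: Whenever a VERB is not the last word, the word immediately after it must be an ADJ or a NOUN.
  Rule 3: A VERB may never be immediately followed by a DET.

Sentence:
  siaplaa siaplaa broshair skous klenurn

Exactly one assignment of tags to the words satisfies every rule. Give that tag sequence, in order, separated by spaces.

DET DET VERB ADJ VERB

Candidates per position — 1:siaplaa {DET,VERB}; 2:siaplaa {DET,VERB}; 3:broshair {VERB}; 4:skous {ADJ}; 5:klenurn {VERB}.
If word 1 were VERB, no tagging could satisfy rule 1; so word 1 is DET.
If word 2 were VERB, no tagging could satisfy rule 1; so word 2 is DET.
So the tagging must be: DET DET VERB ADJ VERB.
Rule-by-rule: rule 1 ✓; rule 2 ✓; rule 3 ✓.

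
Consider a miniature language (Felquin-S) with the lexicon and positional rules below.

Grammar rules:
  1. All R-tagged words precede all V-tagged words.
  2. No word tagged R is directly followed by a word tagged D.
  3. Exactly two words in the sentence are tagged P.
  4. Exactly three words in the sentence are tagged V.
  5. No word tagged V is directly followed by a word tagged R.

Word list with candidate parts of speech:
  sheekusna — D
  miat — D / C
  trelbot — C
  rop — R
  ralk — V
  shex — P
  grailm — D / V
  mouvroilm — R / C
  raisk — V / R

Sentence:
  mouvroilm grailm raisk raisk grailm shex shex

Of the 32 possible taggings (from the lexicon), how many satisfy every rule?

Candidates per position — 1:mouvroilm {R,C}; 2:grailm {D,V}; 3:raisk {V,R}; 4:raisk {V,R}; 5:grailm {D,V}; 6:shex {P}; 7:shex {P}.
There are 32 candidate sequences in total.
The sequences that satisfy every rule: R V V V D P P; C D V V V P P; C V V V D P P.
Count = 3.

3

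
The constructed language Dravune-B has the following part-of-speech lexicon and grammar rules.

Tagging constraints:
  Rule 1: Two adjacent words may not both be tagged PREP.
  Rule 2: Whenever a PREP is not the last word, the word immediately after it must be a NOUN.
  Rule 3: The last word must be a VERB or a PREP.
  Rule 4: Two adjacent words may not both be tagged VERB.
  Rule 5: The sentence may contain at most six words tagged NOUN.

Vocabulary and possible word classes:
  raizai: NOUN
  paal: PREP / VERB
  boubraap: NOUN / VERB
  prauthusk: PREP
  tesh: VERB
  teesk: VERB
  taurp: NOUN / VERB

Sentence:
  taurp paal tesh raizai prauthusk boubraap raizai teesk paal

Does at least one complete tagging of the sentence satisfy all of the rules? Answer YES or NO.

NO

Candidates per position — 1:taurp {NOUN,VERB}; 2:paal {PREP,VERB}; 3:tesh {VERB}; 4:raizai {NOUN}; 5:prauthusk {PREP}; 6:boubraap {NOUN,VERB}; 7:raizai {NOUN}; 8:teesk {VERB}; 9:paal {PREP,VERB}.
Every candidate sequence violates at least one rule; no consistent tagging exists.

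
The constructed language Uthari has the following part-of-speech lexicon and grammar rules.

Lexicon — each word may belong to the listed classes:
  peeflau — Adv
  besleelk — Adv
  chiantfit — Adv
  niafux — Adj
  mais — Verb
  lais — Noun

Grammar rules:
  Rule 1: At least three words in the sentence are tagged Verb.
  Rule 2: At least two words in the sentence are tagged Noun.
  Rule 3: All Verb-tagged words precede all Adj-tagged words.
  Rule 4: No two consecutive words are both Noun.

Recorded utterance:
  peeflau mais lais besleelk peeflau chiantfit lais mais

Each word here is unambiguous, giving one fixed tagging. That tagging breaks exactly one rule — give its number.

1

Fixed tagging: Adv Verb Noun Adv Adv Adv Noun Verb.
Applying the rules: R1 ✗, R2 ✓, R3 ✓, R4 ✓.
Only rule 1 fails.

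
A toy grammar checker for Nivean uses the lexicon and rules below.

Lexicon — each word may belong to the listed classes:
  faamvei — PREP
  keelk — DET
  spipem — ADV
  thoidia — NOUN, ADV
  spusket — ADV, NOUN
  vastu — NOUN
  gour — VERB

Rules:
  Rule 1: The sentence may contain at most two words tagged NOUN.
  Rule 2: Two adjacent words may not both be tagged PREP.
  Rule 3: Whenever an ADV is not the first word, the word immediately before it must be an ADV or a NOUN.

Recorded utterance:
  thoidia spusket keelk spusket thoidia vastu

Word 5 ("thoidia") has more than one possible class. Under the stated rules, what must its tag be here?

ADV

Candidates per position — 1:thoidia {NOUN,ADV}; 2:spusket {ADV,NOUN}; 3:keelk {DET}; 4:spusket {ADV,NOUN}; 5:thoidia {NOUN,ADV}; 6:vastu {NOUN}.
At position 4, choosing ADV makes rule 3 impossible to satisfy; hence NOUN.
At position 5, choosing NOUN makes rule 1 impossible to satisfy; hence ADV.
At position 1, choosing NOUN makes rule 1 impossible to satisfy; hence ADV.
At position 2, choosing NOUN makes rule 1 impossible to satisfy; hence ADV.
The unique satisfying tagging is: ADV ADV DET NOUN ADV NOUN.
Check: rule 1 ok; rule 2 ok; rule 3 ok.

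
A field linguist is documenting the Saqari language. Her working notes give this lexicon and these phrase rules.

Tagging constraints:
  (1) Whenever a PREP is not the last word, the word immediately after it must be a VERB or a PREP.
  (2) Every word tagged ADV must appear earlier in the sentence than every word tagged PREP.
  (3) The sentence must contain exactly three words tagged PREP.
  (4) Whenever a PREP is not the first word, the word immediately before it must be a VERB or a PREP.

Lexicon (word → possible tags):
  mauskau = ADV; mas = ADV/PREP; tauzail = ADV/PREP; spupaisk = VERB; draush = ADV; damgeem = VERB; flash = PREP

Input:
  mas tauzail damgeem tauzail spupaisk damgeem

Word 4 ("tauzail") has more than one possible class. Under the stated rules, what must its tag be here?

Candidates per position — 1:mas {ADV,PREP}; 2:tauzail {ADV,PREP}; 3:damgeem {VERB}; 4:tauzail {ADV,PREP}; 5:spupaisk {VERB}; 6:damgeem {VERB}.
Position 1: ADV is ruled out by rule 3; that leaves PREP.
Position 2: ADV is ruled out by rule 1; that leaves PREP.
Position 4: ADV is ruled out by rule 2; that leaves PREP.
The only consistent sequence is: PREP PREP VERB PREP VERB VERB.
Checking: rule 1 ok; rule 2 ok; rule 3 ok; rule 4 ok.

PREP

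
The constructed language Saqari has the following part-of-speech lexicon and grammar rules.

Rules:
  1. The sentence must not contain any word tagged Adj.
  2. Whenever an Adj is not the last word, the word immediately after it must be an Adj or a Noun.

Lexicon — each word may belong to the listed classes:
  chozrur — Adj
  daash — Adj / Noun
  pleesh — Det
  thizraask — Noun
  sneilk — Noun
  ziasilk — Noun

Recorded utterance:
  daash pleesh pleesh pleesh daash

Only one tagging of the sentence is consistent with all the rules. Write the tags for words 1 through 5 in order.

Noun Det Det Det Noun

Candidates per position — 1:daash {Adj,Noun}; 2:pleesh {Det}; 3:pleesh {Det}; 4:pleesh {Det}; 5:daash {Adj,Noun}.
Position 1: Adj is ruled out by rule 1; that leaves Noun.
Position 5: Adj is ruled out by rule 1; that leaves Noun.
So the tagging must be: Noun Det Det Det Noun.
Checking: rule 1 holds; rule 2 holds.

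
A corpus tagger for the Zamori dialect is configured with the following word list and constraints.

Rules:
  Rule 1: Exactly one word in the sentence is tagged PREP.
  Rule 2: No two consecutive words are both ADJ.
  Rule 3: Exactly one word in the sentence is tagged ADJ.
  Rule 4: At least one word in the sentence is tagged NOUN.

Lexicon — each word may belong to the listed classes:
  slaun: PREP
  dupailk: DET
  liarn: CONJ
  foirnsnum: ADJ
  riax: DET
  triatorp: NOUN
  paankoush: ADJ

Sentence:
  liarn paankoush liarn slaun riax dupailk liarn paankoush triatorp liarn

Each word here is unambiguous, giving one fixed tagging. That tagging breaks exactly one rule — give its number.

3

Fixed tagging: CONJ ADJ CONJ PREP DET DET CONJ ADJ NOUN CONJ.
Applying the rules: R1 ok, R2 ok, R3 fails, R4 ok.
Only rule 3 fails.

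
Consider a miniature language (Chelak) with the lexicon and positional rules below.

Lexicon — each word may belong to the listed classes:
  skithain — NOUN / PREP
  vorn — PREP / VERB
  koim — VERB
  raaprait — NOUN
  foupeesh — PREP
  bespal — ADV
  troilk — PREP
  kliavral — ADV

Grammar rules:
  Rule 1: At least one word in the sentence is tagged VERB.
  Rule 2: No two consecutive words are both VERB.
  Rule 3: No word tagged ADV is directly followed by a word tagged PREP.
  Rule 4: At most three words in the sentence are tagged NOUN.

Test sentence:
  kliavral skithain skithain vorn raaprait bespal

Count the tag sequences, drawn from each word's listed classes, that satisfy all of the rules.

Candidates per position — 1:kliavral {ADV}; 2:skithain {NOUN,PREP}; 3:skithain {NOUN,PREP}; 4:vorn {PREP,VERB}; 5:raaprait {NOUN}; 6:bespal {ADV}.
There are 8 candidate sequences in total.
The sequences that satisfy every rule: ADV NOUN NOUN VERB NOUN ADV; ADV NOUN PREP VERB NOUN ADV.
Count = 2.

2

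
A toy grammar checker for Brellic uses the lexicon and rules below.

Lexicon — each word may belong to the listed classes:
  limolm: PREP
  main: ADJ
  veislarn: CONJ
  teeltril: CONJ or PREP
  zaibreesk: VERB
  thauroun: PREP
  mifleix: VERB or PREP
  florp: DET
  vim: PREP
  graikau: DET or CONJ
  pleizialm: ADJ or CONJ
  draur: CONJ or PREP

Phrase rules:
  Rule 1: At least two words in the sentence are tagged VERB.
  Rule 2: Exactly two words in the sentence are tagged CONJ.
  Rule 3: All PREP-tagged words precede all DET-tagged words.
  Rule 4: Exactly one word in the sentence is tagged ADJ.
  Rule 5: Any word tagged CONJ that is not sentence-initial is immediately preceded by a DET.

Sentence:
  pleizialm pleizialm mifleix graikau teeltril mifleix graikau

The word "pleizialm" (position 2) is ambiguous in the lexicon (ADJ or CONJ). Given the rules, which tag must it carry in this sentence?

Candidates per position — 1:pleizialm {ADJ,CONJ}; 2:pleizialm {ADJ,CONJ}; 3:mifleix {VERB,PREP}; 4:graikau {DET,CONJ}; 5:teeltril {CONJ,PREP}; 6:mifleix {VERB,PREP}; 7:graikau {DET,CONJ}.
Word 2 cannot be CONJ — rule 5 would then fail for every completion. It is ADJ.
Word 3 cannot be PREP — rule 1 would then fail for every completion. It is VERB.
Word 4 cannot be CONJ — rule 5 would then fail for every completion. It is DET.
Word 5 cannot be PREP — rule 3 would then fail for every completion. It is CONJ.
Word 6 cannot be PREP — rule 1 would then fail for every completion. It is VERB.
Word 7 cannot be CONJ — rule 5 would then fail for every completion. It is DET.
Word 1 cannot be ADJ — rule 2 would then fail for every completion. It is CONJ.
That leaves exactly one tagging: CONJ ADJ VERB DET CONJ VERB DET.
Check: rule 1 holds; rule 2 holds; rule 3 holds; rule 4 holds; rule 5 holds.

ADJ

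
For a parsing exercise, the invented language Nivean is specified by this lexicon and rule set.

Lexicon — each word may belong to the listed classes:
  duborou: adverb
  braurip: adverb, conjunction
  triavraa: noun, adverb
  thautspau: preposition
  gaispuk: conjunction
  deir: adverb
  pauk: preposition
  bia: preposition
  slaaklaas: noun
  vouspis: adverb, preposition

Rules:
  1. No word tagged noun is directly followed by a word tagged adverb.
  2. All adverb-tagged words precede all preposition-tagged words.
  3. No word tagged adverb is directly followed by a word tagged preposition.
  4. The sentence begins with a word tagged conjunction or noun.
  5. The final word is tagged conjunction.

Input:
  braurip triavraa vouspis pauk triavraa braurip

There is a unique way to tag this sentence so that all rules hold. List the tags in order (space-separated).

conjunction noun preposition preposition noun conjunction

Candidates per position — 1:braurip {adverb,conjunction}; 2:triavraa {noun,adverb}; 3:vouspis {adverb,preposition}; 4:pauk {preposition}; 5:triavraa {noun,adverb}; 6:braurip {adverb,conjunction}.
Position 1: adverb is ruled out by rule 4; that leaves conjunction.
Position 2: adverb is ruled out by rule 3; that leaves noun.
Position 3: adverb is ruled out by rule 1; that leaves preposition.
Position 5: adverb is ruled out by rule 2; that leaves noun.
Position 6: adverb is ruled out by rule 1; that leaves conjunction.
The only consistent sequence is: conjunction noun preposition preposition noun conjunction.
Verifying each rule — rule 1 ✓; rule 2 ✓; rule 3 ✓; rule 4 ✓; rule 5 ✓.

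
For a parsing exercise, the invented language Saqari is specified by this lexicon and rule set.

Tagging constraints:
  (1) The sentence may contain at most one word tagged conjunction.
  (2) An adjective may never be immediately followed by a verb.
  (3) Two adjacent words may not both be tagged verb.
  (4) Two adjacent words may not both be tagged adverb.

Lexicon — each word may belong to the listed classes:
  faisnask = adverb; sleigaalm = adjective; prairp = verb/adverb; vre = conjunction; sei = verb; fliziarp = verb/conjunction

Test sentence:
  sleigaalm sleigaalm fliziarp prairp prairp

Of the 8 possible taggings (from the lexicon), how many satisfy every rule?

2

Candidates per position — 1:sleigaalm {adjective}; 2:sleigaalm {adjective}; 3:fliziarp {verb,conjunction}; 4:prairp {verb,adverb}; 5:prairp {verb,adverb}.
There are 8 candidate sequences in total.
The sequences that satisfy every rule: adjective adjective conjunction verb adverb; adjective adjective conjunction adverb verb.
Count = 2.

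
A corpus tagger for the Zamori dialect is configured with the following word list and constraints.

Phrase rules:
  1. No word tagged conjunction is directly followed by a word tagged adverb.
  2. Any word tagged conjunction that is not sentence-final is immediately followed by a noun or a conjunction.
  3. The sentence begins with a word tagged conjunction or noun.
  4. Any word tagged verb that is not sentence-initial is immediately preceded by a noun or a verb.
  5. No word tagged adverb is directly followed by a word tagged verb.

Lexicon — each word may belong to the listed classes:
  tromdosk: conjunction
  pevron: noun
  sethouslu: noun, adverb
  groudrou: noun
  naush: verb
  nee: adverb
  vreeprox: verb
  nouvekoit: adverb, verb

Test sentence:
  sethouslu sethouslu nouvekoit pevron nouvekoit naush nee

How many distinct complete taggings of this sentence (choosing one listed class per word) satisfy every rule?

Candidates per position — 1:sethouslu {noun,adverb}; 2:sethouslu {noun,adverb}; 3:nouvekoit {adverb,verb}; 4:pevron {noun}; 5:nouvekoit {adverb,verb}; 6:naush {verb}; 7:nee {adverb}.
There are 16 candidate sequences in total.
The sequences that satisfy every rule: noun noun adverb noun verb verb adverb; noun noun verb noun verb verb adverb; noun adverb adverb noun verb verb adverb.
Count = 3.

3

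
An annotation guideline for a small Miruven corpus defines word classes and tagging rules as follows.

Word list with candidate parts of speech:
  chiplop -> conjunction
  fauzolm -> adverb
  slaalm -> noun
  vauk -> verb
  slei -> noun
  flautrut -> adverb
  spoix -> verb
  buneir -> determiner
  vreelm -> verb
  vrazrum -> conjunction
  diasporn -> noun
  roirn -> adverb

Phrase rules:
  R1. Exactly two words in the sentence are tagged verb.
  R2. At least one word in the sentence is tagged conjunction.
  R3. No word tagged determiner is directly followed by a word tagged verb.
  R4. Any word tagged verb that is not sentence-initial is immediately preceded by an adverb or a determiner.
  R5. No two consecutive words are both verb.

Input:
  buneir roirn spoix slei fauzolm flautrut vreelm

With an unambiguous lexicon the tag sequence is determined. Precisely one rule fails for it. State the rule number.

2

Fixed tagging: determiner adverb verb noun adverb adverb verb.
Rule check: R1 ok, R2 fails, R3 ok, R4 ok, R5 ok.
Only rule 2 fails.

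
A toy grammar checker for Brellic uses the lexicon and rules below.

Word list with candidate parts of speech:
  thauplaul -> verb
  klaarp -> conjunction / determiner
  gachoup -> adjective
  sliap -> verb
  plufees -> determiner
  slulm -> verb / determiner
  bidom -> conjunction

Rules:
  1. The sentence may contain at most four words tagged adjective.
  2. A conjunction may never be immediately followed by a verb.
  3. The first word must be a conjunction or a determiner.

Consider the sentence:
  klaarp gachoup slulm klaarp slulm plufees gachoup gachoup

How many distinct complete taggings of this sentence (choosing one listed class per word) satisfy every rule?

Candidates per position — 1:klaarp {conjunction,determiner}; 2:gachoup {adjective}; 3:slulm {verb,determiner}; 4:klaarp {conjunction,determiner}; 5:slulm {verb,determiner}; 6:plufees {determiner}; 7:gachoup {adjective}; 8:gachoup {adjective}.
There are 16 candidate sequences in total.
Checking each against the rules leaves 12 sequences.
Count = 12.

12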